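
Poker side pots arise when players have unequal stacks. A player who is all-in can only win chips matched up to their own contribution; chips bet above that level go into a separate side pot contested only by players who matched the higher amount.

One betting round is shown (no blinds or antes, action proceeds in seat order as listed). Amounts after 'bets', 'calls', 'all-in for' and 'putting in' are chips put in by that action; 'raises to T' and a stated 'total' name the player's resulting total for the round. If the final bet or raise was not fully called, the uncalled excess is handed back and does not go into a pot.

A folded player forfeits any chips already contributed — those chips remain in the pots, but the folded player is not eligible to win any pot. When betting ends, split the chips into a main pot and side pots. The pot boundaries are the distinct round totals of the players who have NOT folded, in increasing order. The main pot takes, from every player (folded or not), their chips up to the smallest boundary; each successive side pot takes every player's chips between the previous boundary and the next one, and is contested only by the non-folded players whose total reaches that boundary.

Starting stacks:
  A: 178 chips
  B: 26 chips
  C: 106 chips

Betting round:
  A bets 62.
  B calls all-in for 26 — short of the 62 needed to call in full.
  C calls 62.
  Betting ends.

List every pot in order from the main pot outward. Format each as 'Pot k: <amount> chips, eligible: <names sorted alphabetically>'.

Contributions: A=62, B=26, C=62
Pot levels (distinct totals of non-folded players): 26, 62
Layer 1-26: 26 each from A, B, C = 26*3 = 78 chips; eligible A, B, C
Layer 27-62: 36 each from A, C = 36*2 = 72 chips; eligible A, C

Pot 1: 78 chips, eligible: A, B, C
Pot 2: 72 chips, eligible: A, C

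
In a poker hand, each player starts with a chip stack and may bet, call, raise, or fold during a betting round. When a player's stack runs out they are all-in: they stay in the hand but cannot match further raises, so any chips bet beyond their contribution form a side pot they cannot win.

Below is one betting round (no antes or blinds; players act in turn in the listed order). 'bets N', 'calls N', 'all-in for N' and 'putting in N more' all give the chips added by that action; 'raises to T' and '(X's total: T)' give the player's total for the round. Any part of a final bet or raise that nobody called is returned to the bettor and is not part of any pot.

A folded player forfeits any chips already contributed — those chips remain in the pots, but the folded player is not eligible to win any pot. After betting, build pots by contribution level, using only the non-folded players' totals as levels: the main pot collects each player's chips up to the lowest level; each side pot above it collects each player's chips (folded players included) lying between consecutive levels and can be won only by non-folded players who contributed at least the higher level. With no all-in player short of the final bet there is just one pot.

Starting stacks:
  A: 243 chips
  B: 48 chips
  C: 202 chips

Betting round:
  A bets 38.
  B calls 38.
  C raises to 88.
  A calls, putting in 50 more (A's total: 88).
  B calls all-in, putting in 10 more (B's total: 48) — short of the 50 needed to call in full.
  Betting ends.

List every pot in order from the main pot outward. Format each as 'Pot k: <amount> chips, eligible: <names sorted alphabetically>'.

Pot 1: 144 chips, eligible: A, B, C
Pot 2: 80 chips, eligible: A, C

Derivation:
Contributions: A=88, B=48, C=88
Pot levels (distinct totals of non-folded players): 48, 88
Layer 1-48: 48 each from A, B, C = 48*3 = 144 chips; eligible A, B, C
Layer 49-88: 40 each from A, C = 40*2 = 80 chips; eligible A, C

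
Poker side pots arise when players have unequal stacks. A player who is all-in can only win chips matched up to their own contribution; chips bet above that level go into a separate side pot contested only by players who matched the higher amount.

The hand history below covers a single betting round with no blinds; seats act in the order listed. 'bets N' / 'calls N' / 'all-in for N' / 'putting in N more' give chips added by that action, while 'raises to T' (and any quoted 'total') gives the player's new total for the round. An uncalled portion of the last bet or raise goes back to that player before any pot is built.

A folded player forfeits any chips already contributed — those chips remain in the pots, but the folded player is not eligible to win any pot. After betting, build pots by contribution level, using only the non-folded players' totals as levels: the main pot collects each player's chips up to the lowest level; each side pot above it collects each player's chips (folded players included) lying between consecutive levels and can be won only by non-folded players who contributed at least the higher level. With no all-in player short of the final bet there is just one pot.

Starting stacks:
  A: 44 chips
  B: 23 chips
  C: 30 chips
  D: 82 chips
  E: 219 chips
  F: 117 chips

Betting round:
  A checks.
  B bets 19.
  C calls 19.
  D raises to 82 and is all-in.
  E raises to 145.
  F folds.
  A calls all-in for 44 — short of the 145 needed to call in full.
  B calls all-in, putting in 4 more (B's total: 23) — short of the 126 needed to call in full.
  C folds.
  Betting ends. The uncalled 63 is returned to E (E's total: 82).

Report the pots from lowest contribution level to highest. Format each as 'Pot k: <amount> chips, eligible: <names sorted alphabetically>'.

Contributions (after 63 returned to E): A=44, B=23, C=19, D=82, E=82
Folded: C, F
Pot levels (distinct totals of non-folded players): 23, 44, 82
Layer 1-23: A 23 + B 23 + C 19 + D 23 + E 23 = 111 chips; eligible A, B, D, E
Layer 24-44: 21 each from A, D, E = 21*3 = 63 chips; eligible A, D, E
Layer 45-82: 38 each from D, E = 38*2 = 76 chips; eligible D, E

Pot 1: 111 chips, eligible: A, B, D, E
Pot 2: 63 chips, eligible: A, D, E
Pot 3: 76 chips, eligible: D, E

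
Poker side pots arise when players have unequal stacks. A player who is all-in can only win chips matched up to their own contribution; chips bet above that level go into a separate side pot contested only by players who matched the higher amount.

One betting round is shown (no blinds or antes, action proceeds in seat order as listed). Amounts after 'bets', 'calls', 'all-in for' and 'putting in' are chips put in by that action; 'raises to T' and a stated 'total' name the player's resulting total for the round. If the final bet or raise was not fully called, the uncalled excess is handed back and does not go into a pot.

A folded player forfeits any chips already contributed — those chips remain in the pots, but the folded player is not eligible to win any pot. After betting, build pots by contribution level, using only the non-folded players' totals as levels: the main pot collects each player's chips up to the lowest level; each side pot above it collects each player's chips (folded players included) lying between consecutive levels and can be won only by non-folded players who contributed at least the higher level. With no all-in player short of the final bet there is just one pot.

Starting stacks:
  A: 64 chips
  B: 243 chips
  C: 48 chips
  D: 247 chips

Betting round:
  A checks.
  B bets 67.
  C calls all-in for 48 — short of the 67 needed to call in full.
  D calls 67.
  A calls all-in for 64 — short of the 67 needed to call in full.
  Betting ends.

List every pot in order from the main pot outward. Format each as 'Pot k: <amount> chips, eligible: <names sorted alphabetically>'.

Contributions: A=64, B=67, C=48, D=67
Pot levels (distinct totals of non-folded players): 48, 64, 67
Layer 1-48: 48 each from A, B, C, D = 48*4 = 192 chips; eligible A, B, C, D
Layer 49-64: 16 each from A, B, D = 16*3 = 48 chips; eligible A, B, D
Layer 65-67: 3 each from B, D = 3*2 = 6 chips; eligible B, D

Pot 1: 192 chips, eligible: A, B, C, D
Pot 2: 48 chips, eligible: A, B, D
Pot 3: 6 chips, eligible: B, D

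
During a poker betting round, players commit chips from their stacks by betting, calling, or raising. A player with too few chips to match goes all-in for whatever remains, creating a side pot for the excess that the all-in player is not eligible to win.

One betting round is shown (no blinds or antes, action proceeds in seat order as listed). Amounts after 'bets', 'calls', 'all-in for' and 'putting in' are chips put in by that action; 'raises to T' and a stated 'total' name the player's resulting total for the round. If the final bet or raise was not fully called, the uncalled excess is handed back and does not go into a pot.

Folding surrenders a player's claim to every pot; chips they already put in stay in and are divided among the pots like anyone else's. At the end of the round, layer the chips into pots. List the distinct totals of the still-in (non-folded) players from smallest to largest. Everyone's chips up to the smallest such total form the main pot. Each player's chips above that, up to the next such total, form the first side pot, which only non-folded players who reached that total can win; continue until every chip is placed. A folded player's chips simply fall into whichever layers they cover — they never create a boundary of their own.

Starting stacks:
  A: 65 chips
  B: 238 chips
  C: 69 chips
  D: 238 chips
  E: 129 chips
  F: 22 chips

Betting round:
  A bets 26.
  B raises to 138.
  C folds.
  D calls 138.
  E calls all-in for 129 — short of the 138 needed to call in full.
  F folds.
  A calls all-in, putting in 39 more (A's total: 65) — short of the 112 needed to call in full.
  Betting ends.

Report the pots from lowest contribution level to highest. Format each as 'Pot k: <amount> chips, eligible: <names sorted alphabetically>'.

Pot 1: 260 chips, eligible: A, B, D, E
Pot 2: 192 chips, eligible: B, D, E
Pot 3: 18 chips, eligible: B, D

Derivation:
Contributions: A=65, B=138, D=138, E=129
Folded: C, F
Pot levels (distinct totals of non-folded players): 65, 129, 138
Layer 1-65: 65 each from A, B, D, E = 65*4 = 260 chips; eligible A, B, D, E
Layer 66-129: 64 each from B, D, E = 64*3 = 192 chips; eligible B, D, E
Layer 130-138: 9 each from B, D = 9*2 = 18 chips; eligible B, D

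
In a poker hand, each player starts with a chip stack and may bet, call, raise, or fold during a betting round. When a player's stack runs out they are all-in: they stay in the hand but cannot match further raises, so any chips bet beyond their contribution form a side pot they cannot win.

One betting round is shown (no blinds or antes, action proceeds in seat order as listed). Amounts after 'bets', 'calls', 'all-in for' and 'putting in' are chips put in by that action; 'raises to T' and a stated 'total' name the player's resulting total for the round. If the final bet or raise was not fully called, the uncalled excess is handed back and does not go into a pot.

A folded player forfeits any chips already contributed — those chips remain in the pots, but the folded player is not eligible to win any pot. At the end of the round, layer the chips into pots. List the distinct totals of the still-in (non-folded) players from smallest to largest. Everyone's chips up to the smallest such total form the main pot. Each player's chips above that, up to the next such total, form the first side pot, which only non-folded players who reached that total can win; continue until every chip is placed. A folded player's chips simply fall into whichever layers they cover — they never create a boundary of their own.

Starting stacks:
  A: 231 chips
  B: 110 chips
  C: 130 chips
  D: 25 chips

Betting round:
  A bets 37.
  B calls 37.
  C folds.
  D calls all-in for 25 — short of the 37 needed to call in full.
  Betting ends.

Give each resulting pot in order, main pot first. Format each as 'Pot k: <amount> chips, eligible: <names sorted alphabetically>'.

Contributions: A=37, B=37, D=25
Folded: C
Pot levels (distinct totals of non-folded players): 25, 37
Layer 1-25: 25 each from A, B, D = 25*3 = 75 chips; eligible A, B, D
Layer 26-37: 12 each from A, B = 12*2 = 24 chips; eligible A, B

Pot 1: 75 chips, eligible: A, B, D
Pot 2: 24 chips, eligible: A, B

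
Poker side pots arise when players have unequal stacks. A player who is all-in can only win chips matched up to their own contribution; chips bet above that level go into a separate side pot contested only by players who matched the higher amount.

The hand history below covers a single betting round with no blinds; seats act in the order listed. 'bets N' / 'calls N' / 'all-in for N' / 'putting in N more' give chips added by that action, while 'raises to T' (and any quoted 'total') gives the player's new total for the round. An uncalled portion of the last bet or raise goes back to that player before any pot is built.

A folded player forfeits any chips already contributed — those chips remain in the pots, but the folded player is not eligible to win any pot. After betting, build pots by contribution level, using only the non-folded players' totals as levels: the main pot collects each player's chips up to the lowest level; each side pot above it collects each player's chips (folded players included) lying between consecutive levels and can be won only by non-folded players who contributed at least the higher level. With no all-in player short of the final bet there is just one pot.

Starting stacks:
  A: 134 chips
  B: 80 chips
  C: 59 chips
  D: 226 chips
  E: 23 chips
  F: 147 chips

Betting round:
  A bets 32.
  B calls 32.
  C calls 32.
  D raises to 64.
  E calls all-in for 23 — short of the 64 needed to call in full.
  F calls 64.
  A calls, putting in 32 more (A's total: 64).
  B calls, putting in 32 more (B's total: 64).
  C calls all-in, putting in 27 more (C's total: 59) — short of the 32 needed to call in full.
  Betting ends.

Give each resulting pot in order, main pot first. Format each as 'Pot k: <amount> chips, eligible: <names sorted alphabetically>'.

Pot 1: 138 chips, eligible: A, B, C, D, E, F
Pot 2: 180 chips, eligible: A, B, C, D, F
Pot 3: 20 chips, eligible: A, B, D, F

Derivation:
Contributions: A=64, B=64, C=59, D=64, E=23, F=64
Pot levels (distinct totals of non-folded players): 23, 59, 64
Layer 1-23: 23 each from A, B, C, D, E, F = 23*6 = 138 chips; eligible A, B, C, D, E, F
Layer 24-59: 36 each from A, B, C, D, F = 36*5 = 180 chips; eligible A, B, C, D, F
Layer 60-64: 5 each from A, B, D, F = 5*4 = 20 chips; eligible A, B, D, F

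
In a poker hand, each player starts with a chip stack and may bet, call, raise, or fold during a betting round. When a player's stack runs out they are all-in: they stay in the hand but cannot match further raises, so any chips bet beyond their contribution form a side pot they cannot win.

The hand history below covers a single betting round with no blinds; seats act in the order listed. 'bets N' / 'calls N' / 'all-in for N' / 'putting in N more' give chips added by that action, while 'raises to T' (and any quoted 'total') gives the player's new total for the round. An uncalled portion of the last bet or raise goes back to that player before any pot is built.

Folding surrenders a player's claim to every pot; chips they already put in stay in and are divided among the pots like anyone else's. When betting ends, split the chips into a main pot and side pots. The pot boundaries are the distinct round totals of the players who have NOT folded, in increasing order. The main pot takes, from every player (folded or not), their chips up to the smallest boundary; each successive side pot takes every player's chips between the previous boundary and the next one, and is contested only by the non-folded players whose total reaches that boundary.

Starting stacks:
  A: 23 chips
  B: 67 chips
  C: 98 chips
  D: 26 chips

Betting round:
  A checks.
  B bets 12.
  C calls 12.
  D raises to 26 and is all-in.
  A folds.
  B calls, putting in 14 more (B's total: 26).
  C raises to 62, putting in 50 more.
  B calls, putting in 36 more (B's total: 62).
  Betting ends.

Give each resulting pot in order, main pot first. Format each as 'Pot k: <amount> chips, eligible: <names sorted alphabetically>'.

Contributions: B=62, C=62, D=26
Folded: A
Pot levels (distinct totals of non-folded players): 26, 62
Layer 1-26: 26 each from B, C, D = 26*3 = 78 chips; eligible B, C, D
Layer 27-62: 36 each from B, C = 36*2 = 72 chips; eligible B, C

Pot 1: 78 chips, eligible: B, C, D
Pot 2: 72 chips, eligible: B, C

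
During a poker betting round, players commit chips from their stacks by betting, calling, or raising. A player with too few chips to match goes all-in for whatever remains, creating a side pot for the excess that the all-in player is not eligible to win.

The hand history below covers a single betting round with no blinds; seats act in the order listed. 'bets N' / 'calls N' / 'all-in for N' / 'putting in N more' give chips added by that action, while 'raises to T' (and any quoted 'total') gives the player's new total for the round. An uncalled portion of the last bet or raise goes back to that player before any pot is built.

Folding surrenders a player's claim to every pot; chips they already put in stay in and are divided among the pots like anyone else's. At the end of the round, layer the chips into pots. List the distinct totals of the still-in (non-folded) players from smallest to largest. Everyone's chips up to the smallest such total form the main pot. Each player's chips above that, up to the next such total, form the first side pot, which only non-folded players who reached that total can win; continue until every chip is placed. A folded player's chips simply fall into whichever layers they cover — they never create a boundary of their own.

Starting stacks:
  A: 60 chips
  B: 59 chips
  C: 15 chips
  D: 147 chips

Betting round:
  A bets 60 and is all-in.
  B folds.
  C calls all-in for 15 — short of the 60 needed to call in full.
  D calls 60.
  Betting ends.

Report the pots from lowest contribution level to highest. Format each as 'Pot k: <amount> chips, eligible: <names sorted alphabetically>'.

Pot 1: 45 chips, eligible: A, C, D
Pot 2: 90 chips, eligible: A, D

Derivation:
Contributions: A=60, C=15, D=60
Folded: B
Pot levels (distinct totals of non-folded players): 15, 60
Layer 1-15: 15 each from A, C, D = 15*3 = 45 chips; eligible A, C, D
Layer 16-60: 45 each from A, D = 45*2 = 90 chips; eligible A, D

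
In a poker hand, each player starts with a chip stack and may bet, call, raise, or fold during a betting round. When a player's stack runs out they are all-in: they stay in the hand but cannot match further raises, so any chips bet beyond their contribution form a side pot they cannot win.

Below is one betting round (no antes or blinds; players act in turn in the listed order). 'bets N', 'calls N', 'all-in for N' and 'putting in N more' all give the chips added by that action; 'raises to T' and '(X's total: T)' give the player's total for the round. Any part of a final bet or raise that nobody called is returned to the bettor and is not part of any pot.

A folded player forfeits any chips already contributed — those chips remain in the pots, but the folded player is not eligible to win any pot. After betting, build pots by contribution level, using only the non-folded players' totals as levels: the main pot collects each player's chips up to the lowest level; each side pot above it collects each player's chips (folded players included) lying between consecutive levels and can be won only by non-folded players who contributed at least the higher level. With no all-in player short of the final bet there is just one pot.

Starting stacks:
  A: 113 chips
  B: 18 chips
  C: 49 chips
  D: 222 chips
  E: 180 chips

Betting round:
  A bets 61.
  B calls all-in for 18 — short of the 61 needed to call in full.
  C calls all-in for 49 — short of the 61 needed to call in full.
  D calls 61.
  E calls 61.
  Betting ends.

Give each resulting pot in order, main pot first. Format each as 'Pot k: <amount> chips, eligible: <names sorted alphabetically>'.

Pot 1: 90 chips, eligible: A, B, C, D, E
Pot 2: 124 chips, eligible: A, C, D, E
Pot 3: 36 chips, eligible: A, D, E

Derivation:
Contributions: A=61, B=18, C=49, D=61, E=61
Pot levels (distinct totals of non-folded players): 18, 49, 61
Layer 1-18: 18 each from A, B, C, D, E = 18*5 = 90 chips; eligible A, B, C, D, E
Layer 19-49: 31 each from A, C, D, E = 31*4 = 124 chips; eligible A, C, D, E
Layer 50-61: 12 each from A, D, E = 12*3 = 36 chips; eligible A, D, E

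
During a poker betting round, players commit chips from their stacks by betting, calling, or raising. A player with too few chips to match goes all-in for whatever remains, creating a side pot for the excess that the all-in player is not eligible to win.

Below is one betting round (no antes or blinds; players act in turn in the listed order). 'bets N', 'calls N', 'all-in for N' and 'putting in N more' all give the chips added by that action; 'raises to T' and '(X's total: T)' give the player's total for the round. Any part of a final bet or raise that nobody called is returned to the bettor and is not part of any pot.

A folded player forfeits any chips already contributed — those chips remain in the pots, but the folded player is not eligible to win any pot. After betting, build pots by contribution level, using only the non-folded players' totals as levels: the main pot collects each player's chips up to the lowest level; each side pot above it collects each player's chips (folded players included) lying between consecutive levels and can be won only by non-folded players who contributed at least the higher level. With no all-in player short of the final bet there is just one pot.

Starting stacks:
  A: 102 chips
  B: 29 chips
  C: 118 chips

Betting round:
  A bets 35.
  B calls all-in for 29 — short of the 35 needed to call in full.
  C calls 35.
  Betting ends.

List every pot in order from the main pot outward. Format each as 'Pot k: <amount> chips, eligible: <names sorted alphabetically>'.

Contributions: A=35, B=29, C=35
Pot levels (distinct totals of non-folded players): 29, 35
Layer 1-29: 29 each from A, B, C = 29*3 = 87 chips; eligible A, B, C
Layer 30-35: 6 each from A, C = 6*2 = 12 chips; eligible A, C

Pot 1: 87 chips, eligible: A, B, C
Pot 2: 12 chips, eligible: A, C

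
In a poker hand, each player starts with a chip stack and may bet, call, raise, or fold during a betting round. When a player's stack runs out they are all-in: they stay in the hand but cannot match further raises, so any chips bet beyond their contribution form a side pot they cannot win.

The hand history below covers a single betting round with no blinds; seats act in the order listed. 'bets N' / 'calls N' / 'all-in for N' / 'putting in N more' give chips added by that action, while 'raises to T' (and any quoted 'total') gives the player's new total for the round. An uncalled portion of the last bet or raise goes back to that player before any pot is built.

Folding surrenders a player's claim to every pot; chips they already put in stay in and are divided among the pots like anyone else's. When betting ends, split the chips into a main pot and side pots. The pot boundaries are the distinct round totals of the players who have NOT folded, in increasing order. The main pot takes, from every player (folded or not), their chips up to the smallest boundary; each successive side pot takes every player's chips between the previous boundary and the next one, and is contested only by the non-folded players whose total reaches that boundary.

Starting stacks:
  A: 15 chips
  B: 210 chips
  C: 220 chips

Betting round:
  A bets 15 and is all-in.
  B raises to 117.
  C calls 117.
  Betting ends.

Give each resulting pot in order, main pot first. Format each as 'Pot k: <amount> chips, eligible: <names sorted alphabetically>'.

Contributions: A=15, B=117, C=117
Pot levels (distinct totals of non-folded players): 15, 117
Layer 1-15: 15 each from A, B, C = 15*3 = 45 chips; eligible A, B, C
Layer 16-117: 102 each from B, C = 102*2 = 204 chips; eligible B, C

Pot 1: 45 chips, eligible: A, B, C
Pot 2: 204 chips, eligible: B, C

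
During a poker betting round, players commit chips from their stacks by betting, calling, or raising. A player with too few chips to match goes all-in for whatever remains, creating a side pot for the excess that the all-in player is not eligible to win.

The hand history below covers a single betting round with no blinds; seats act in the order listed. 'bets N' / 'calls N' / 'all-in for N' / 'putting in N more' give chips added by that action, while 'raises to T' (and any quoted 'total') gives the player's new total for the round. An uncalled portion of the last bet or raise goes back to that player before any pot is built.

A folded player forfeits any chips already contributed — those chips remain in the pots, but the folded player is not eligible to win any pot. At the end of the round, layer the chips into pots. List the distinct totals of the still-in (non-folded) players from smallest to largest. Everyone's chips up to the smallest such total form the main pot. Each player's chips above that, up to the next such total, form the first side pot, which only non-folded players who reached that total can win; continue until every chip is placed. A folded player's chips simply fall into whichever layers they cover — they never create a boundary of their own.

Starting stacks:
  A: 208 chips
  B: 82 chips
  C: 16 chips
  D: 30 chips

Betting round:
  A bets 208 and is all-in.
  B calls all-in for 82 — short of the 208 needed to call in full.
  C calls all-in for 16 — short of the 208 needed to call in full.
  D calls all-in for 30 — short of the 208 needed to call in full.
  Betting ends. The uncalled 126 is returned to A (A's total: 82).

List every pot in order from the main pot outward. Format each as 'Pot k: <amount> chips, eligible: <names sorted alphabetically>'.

Contributions (after 126 returned to A): A=82, B=82, C=16, D=30
Pot levels (distinct totals of non-folded players): 16, 30, 82
Layer 1-16: 16 each from A, B, C, D = 16*4 = 64 chips; eligible A, B, C, D
Layer 17-30: 14 each from A, B, D = 14*3 = 42 chips; eligible A, B, D
Layer 31-82: 52 each from A, B = 52*2 = 104 chips; eligible A, B

Pot 1: 64 chips, eligible: A, B, C, D
Pot 2: 42 chips, eligible: A, B, D
Pot 3: 104 chips, eligible: A, B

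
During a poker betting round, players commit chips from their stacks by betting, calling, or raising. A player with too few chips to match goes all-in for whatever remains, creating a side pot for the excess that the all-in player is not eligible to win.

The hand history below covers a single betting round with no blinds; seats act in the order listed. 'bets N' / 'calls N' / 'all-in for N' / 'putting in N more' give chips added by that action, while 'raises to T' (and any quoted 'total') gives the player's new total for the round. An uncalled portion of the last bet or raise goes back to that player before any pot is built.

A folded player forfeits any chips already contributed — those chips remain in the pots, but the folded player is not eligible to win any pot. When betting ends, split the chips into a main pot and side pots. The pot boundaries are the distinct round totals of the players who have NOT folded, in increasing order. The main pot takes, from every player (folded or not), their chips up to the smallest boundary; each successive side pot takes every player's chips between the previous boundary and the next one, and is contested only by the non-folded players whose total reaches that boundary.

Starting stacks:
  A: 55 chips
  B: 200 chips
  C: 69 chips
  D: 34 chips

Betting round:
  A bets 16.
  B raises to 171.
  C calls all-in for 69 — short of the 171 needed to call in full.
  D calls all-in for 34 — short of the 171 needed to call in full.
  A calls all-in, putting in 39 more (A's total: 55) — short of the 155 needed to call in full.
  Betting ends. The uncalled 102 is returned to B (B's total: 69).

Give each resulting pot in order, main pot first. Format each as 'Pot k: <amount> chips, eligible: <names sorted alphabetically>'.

Contributions (after 102 returned to B): A=55, B=69, C=69, D=34
Pot levels (distinct totals of non-folded players): 34, 55, 69
Layer 1-34: 34 each from A, B, C, D = 34*4 = 136 chips; eligible A, B, C, D
Layer 35-55: 21 each from A, B, C = 21*3 = 63 chips; eligible A, B, C
Layer 56-69: 14 each from B, C = 14*2 = 28 chips; eligible B, C

Pot 1: 136 chips, eligible: A, B, C, D
Pot 2: 63 chips, eligible: A, B, C
Pot 3: 28 chips, eligible: B, C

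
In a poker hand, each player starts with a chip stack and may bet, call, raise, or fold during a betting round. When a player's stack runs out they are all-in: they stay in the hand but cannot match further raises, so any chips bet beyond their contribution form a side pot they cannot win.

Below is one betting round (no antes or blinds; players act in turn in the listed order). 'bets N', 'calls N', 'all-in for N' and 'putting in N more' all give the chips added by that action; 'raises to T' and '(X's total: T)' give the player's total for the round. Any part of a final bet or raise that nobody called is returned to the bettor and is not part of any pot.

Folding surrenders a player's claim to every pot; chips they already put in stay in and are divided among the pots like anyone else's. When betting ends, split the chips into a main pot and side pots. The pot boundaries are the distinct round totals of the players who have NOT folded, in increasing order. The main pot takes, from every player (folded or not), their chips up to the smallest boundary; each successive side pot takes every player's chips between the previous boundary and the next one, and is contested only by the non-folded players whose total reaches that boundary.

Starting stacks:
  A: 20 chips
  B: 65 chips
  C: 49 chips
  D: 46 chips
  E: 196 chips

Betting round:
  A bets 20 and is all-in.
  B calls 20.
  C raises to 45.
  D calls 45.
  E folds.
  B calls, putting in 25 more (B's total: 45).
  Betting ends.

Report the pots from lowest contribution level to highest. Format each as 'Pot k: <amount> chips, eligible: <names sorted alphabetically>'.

Pot 1: 80 chips, eligible: A, B, C, D
Pot 2: 75 chips, eligible: B, C, D

Derivation:
Contributions: A=20, B=45, C=45, D=45
Folded: E
Pot levels (distinct totals of non-folded players): 20, 45
Layer 1-20: 20 each from A, B, C, D = 20*4 = 80 chips; eligible A, B, C, D
Layer 21-45: 25 each from B, C, D = 25*3 = 75 chips; eligible B, C, D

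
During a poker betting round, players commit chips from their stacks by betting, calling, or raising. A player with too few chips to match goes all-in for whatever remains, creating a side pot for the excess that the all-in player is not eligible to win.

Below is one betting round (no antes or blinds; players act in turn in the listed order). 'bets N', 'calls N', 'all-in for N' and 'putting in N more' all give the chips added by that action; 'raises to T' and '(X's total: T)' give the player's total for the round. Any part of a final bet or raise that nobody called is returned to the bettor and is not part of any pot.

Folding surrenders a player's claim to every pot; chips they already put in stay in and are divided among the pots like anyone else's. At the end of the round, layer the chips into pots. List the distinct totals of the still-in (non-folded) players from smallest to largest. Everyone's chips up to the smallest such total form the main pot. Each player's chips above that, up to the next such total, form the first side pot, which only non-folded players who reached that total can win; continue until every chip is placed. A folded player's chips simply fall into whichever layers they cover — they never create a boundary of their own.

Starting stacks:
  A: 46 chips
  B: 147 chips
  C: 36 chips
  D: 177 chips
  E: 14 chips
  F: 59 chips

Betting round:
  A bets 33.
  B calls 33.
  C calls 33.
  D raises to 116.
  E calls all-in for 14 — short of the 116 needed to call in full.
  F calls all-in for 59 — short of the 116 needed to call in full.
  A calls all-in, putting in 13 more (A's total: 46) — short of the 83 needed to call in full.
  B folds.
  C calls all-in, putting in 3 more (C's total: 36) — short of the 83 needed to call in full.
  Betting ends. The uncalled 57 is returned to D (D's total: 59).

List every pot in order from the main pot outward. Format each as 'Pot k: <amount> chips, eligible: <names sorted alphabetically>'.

Pot 1: 84 chips, eligible: A, C, D, E, F
Pot 2: 107 chips, eligible: A, C, D, F
Pot 3: 30 chips, eligible: A, D, F
Pot 4: 26 chips, eligible: D, F

Derivation:
Contributions (after 57 returned to D): A=46, B=33, C=36, D=59, E=14, F=59
Folded: B
Pot levels (distinct totals of non-folded players): 14, 36, 46, 59
Layer 1-14: 14 each from A, B, C, D, E, F = 14*6 = 84 chips; eligible A, C, D, E, F
Layer 15-36: A 22 + B 19 + C 22 + D 22 + F 22 = 107 chips; eligible A, C, D, F
Layer 37-46: 10 each from A, D, F = 10*3 = 30 chips; eligible A, D, F
Layer 47-59: 13 each from D, F = 13*2 = 26 chips; eligible D, F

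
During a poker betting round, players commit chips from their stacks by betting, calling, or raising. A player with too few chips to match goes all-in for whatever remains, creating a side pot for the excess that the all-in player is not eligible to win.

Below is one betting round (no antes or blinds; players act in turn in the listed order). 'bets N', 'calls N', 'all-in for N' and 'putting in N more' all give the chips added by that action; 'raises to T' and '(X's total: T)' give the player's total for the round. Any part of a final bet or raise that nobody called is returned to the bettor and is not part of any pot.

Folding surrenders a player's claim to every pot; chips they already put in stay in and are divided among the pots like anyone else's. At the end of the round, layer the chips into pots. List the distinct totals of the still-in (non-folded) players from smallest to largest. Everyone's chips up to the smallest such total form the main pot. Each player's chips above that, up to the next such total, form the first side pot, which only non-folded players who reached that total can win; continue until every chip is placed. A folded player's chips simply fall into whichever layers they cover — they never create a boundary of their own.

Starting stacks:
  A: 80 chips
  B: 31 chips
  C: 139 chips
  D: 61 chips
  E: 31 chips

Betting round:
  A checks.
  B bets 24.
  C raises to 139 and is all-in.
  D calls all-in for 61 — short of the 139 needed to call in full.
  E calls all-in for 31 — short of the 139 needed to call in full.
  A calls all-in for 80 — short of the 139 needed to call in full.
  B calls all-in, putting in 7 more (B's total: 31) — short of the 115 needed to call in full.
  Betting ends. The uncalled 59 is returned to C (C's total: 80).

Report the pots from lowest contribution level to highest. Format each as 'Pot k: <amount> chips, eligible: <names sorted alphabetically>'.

Contributions (after 59 returned to C): A=80, B=31, C=80, D=61, E=31
Pot levels (distinct totals of non-folded players): 31, 61, 80
Layer 1-31: 31 each from A, B, C, D, E = 31*5 = 155 chips; eligible A, B, C, D, E
Layer 32-61: 30 each from A, C, D = 30*3 = 90 chips; eligible A, C, D
Layer 62-80: 19 each from A, C = 19*2 = 38 chips; eligible A, C

Pot 1: 155 chips, eligible: A, B, C, D, E
Pot 2: 90 chips, eligible: A, C, D
Pot 3: 38 chips, eligible: A, C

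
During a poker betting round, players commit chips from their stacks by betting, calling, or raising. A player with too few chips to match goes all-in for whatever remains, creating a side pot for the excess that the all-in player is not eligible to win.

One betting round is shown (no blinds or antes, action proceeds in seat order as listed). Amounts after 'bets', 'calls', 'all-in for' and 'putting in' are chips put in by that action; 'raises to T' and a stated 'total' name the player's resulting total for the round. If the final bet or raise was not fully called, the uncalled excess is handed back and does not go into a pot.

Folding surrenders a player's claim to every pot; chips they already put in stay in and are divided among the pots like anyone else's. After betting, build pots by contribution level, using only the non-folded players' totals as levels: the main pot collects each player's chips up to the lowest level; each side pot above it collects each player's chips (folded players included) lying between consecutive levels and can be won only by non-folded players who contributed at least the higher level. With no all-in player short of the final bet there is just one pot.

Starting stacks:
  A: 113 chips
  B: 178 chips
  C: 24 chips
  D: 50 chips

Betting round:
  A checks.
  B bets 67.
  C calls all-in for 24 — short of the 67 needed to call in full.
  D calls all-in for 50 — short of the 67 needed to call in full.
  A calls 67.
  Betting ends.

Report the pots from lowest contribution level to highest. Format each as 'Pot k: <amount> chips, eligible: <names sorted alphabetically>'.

Contributions: A=67, B=67, C=24, D=50
Pot levels (distinct totals of non-folded players): 24, 50, 67
Layer 1-24: 24 each from A, B, C, D = 24*4 = 96 chips; eligible A, B, C, D
Layer 25-50: 26 each from A, B, D = 26*3 = 78 chips; eligible A, B, D
Layer 51-67: 17 each from A, B = 17*2 = 34 chips; eligible A, B

Pot 1: 96 chips, eligible: A, B, C, D
Pot 2: 78 chips, eligible: A, B, D
Pot 3: 34 chips, eligible: A, B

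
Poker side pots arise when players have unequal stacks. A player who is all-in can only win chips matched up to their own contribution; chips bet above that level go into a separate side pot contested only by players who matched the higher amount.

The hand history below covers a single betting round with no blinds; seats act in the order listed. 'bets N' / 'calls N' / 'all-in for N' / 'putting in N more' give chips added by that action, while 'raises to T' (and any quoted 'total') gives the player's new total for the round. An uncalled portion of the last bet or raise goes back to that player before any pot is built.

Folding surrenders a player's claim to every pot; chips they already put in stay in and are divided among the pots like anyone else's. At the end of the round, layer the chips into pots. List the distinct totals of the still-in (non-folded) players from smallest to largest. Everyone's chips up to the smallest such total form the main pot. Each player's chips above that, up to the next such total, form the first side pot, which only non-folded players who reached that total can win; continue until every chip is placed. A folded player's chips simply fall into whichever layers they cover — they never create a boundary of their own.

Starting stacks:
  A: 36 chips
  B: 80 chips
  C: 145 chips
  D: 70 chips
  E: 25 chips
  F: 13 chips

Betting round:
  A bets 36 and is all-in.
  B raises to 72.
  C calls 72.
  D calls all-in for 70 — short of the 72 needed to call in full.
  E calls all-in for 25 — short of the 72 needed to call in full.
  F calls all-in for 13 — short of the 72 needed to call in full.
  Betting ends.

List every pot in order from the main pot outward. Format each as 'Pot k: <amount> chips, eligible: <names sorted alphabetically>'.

Pot 1: 78 chips, eligible: A, B, C, D, E, F
Pot 2: 60 chips, eligible: A, B, C, D, E
Pot 3: 44 chips, eligible: A, B, C, D
Pot 4: 102 chips, eligible: B, C, D
Pot 5: 4 chips, eligible: B, C

Derivation:
Contributions: A=36, B=72, C=72, D=70, E=25, F=13
Pot levels (distinct totals of non-folded players): 13, 25, 36, 70, 72
Layer 1-13: 13 each from A, B, C, D, E, F = 13*6 = 78 chips; eligible A, B, C, D, E, F
Layer 14-25: 12 each from A, B, C, D, E = 12*5 = 60 chips; eligible A, B, C, D, E
Layer 26-36: 11 each from A, B, C, D = 11*4 = 44 chips; eligible A, B, C, D
Layer 37-70: 34 each from B, C, D = 34*3 = 102 chips; eligible B, C, D
Layer 71-72: 2 each from B, C = 2*2 = 4 chips; eligible B, C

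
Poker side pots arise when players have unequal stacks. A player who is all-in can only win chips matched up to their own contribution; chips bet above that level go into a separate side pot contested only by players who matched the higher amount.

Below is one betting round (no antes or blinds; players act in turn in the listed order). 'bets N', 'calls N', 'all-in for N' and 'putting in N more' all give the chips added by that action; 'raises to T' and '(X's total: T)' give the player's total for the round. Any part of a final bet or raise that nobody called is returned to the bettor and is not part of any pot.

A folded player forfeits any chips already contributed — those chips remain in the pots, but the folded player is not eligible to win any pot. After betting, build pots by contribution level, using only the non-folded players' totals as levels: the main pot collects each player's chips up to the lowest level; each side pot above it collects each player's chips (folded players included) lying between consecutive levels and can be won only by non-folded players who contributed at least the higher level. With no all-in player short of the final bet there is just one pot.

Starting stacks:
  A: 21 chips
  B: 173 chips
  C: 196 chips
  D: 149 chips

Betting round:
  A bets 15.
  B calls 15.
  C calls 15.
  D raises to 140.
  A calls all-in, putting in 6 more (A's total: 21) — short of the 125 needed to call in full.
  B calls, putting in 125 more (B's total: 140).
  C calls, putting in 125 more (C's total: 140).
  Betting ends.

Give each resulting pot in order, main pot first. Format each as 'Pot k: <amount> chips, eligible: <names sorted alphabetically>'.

Contributions: A=21, B=140, C=140, D=140
Pot levels (distinct totals of non-folded players): 21, 140
Layer 1-21: 21 each from A, B, C, D = 21*4 = 84 chips; eligible A, B, C, D
Layer 22-140: 119 each from B, C, D = 119*3 = 357 chips; eligible B, C, D

Pot 1: 84 chips, eligible: A, B, C, D
Pot 2: 357 chips, eligible: B, C, D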